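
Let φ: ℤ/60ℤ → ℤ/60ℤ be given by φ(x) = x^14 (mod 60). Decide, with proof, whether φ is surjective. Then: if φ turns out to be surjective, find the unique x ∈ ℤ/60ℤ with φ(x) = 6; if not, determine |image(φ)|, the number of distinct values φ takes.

φ(2): Repeated squaring mod 60: 2^1 ≡ 2, 2^2 ≡ 2² = 4, 2^4 ≡ 4² = 16, 2^8 ≡ 16² = 256 ≡ 16. Since 14 = 8 + 4 + 2, 2^14 ≡ 16·16·4: 16·16 = 256 ≡ 16, then 16·4 = 64 ≡ 4. So 2^14 ≡ 4 (mod 60).
φ(8): Repeated squaring mod 60: 8^1 ≡ 8, 8^2 ≡ 8² = 64 ≡ 4, 8^4 ≡ 4² = 16, 8^8 ≡ 16² = 256 ≡ 16. Since 14 = 8 + 4 + 2, 8^14 ≡ 16·16·4: 16·16 = 256 ≡ 16, then 16·4 = 64 ≡ 4. So 8^14 ≡ 4 (mod 60).
So φ(2) = φ(8) = 4 while 2 ≠ 8, hence φ is not injective.
A non-injective map from the 60-element set ℤ/60ℤ to itself takes at most 59 distinct values, so it cannot be surjective. Hence φ is not surjective.
Since φ is not surjective, we determine |image(φ)|. Computing x^14 mod 60 for each x (by repeated squaring, reducing mod 60 at every step), the values φ(0), φ(1), …, φ(59) are: 0, 1, 4, 9, 16, 25, 36, 49, 4, 21, 40, 1, 24, 49, 16, 45, 16, 49, 24, 1, 40, 21, 4, 49, 36, 25, 16, 9, 4, 1, 0, 1, 4, 9, 16, 25, 36, 49, 4, 21, 40, 1, 24, 49, 16, 45, 16, 49, 24, 1, 40, 21, 4, 49, 36, 25, 16, 9, 4, 1.
The distinct values are {0, 1, 4, 9, 16, 21, 24, 25, 36, 40, 45, 49}; there are 12 of them.

12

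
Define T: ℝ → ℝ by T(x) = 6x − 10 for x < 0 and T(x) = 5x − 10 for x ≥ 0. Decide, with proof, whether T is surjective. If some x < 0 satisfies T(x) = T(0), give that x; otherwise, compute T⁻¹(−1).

Both pieces are strictly increasing (slopes 6 and 5), so each is injective on its own interval.
The left piece maps (−∞, 0) onto (−∞, −10); the right piece maps [0, ∞) onto [−10, ∞).
These images together cover ℝ, so T is surjective.
Because the two images are disjoint, no x < 0 has T(x) = T(0), so we compute T⁻¹(−1): −1 lies in [−10, ∞), so solve 5x − 10 = −1: x = (−1 + 10)/5 = 9/5.

9/5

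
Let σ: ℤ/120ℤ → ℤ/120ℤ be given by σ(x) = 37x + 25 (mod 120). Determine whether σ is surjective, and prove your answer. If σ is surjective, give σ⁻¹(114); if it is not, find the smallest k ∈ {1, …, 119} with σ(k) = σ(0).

77

Since gcd(37, 120) = 1, 37 is invertible modulo 120. Euclid's algorithm: 120 = 3·37 + 9, 37 = 4·9 + 1; back-substituting gives 1 = 13·37 − 4·120, so 37⁻¹ ≡ 13 (mod 120).
For any y ∈ ℤ/120ℤ, x = 13(y − 25) mod 120 satisfies σ(x) = 37·13(y − 25) + 25 ≡ y (since 37·13 ≡ 1 mod 120). So every y has a preimage.
Hence σ is surjective.
Since σ is surjective, we find σ⁻¹(114): we need 37x ≡ 114 − 25 ≡ 89 (mod 120). Using 37⁻¹ = 13: x ≡ 13·89 = 1157 = 9·120 + 77, so x = 77.
Check: σ(77) = 37·77 + 25 = 2874 = 23·120 + 114 ≡ 114 (mod 120).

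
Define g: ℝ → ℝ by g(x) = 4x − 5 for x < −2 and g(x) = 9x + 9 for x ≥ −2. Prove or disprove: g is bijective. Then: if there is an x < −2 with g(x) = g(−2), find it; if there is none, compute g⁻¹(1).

-8/9

Both pieces are strictly increasing (slopes 4 and 9), so each is injective on its own interval.
The left piece maps (−∞, −2) onto (−∞, −13); the right piece maps [−2, ∞) onto [−9, ∞).
The images leave a gap (−13 has no preimage), so g is not surjective, hence not bijective.
Because the two images are disjoint, no x < −2 has g(x) = g(−2), so we compute g⁻¹(1): 1 lies in [−9, ∞), so solve 9x + 9 = 1: x = (1 − 9)/9 = −8/9.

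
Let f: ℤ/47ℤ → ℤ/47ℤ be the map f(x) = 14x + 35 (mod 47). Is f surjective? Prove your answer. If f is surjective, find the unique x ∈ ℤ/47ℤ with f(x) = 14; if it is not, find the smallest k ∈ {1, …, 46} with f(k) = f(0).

22

Recall: surjectivity means every element of the codomain has a preimage under f.
Since gcd(14, 47) = 1, 14 is invertible modulo 47. Euclid's algorithm: 47 = 3·14 + 5, 14 = 2·5 + 4, 5 = 1·4 + 1; back-substituting gives 1 = 37·14 − 11·47, so 14⁻¹ ≡ 37 (mod 47).
Then y ↦ 37(y − 35) is a two-sided inverse to f, so every y ∈ ℤ/47ℤ has a preimage.
Therefore f is surjective.
Since f is surjective, we compute f⁻¹(14): solve 14x + 35 ≡ 14 (mod 47), i.e. 14x ≡ 26 (mod 47).
Multiplying by 14⁻¹ = 37 gives x ≡ 37·26 = 962 = 20·47 + 22 ≡ 22 (mod 47).
Check: f(22) = 14·22 + 35 = 343 = 7·47 + 14 ≡ 14 (mod 47).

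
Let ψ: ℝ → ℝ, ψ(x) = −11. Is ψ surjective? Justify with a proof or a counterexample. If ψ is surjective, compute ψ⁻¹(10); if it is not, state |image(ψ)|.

By definition, ψ is surjective if every y in the codomain equals ψ(x) for some x in the domain.
ψ(x) = −11 for all x, so −10 has no preimage and ψ is not surjective.
Since ψ is not surjective, we state |image(ψ)|: the image of ψ is {−11}, which has 1 element.

1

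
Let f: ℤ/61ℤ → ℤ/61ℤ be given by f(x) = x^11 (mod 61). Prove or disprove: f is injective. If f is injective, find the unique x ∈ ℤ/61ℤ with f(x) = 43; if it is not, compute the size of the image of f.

Since 61 is prime, the nonzero elements of ℤ/61ℤ form a cyclic group of order 60.
As gcd(11, 60) = 1, raising to the 11th power is a bijection on this group: if s^11 ≡ t^11 then (st^{−1})^11 = 1, and the only element of order dividing gcd(11, 60) = 1 is 1, so s = t.
With f(0) = 0 this makes f injective on all of ℤ/61ℤ, hence bijective (finite equal-size domain and codomain). In particular f is injective.
Since f is injective, we find the preimage of 43. The inverse of x ↦ x^11 on (ℤ/61ℤ)^× is x ↦ x^11, because 11·11 = 121 = 2·60 + 1 ≡ 1 (mod 60) and x^{60} = 1 for x ≠ 0 (Fermat). So f⁻¹(43) = 43^11 mod 61.
Repeated squaring mod 61: 43^1 ≡ 43, 43^2 ≡ 43² = 1849 ≡ 19, 43^4 ≡ 19² = 361 ≡ 56, 43^8 ≡ 56² = 3136 ≡ 25. Since 11 = 8 + 2 + 1, 43^11 ≡ 25·19·43: 25·19 = 475 ≡ 48, then 48·43 = 2064 ≡ 51. So 43^11 ≡ 51 (mod 61).
Hence f⁻¹(43) = 51.

51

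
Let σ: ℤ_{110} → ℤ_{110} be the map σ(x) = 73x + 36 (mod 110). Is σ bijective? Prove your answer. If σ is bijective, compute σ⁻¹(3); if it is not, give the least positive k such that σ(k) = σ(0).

Suppose σ(s) = σ(t) in ℤ_{110}. Then 73s + 36 ≡ 73t + 36 (mod 110), therefore 73(s − t) ≡ 0 (mod 110).
Since gcd(73, 110) = 1, 73 is invertible modulo 110, so s − t ≡ 0 (mod 110), i.e. s = t.
We now compute 73⁻¹ mod 110 explicitly. Euclid's algorithm: 110 = 1·73 + 37, 73 = 1·37 + 36, 37 = 1·36 + 1; back-substituting gives 1 = 107·73 − 71·110, so 73⁻¹ ≡ 107 (mod 110).
Then y ↦ 107(y − 36) is a two-sided inverse to σ, so every y ∈ ℤ_{110} has a preimage.
So σ is bijective.
Since σ is bijective, we find σ⁻¹(3): we need 73x ≡ 3 − 36 ≡ 77 (mod 110). Using 73⁻¹ = 107: x ≡ 107·77 = 8239 = 74·110 + 99, so x = 99.
Check: σ(99) = 73·99 + 36 = 7263 = 66·110 + 3 ≡ 3 (mod 110).

99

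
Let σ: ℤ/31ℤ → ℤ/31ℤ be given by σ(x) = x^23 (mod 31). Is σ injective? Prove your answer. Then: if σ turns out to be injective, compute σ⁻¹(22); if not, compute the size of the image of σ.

12

Since 31 is prime, the nonzero elements of ℤ/31ℤ form a cyclic group of order 30.
As gcd(23, 30) = 1, raising to the 23rd power is a bijection on this group: if a^23 ≡ b^23 then (ab^{−1})^23 = 1, and the only element of order dividing gcd(23, 30) = 1 is 1, so a = b.
With σ(0) = 0 this makes σ injective on all of ℤ/31ℤ, hence bijective (finite equal-size domain and codomain). In particular σ is injective.
Since σ is injective, we find the preimage of 22. The inverse of x ↦ x^23 on (ℤ/31ℤ)^× is x ↦ x^17, because 23·17 = 391 = 13·30 + 1 ≡ 1 (mod 30) and x^{30} = 1 for x ≠ 0 (Fermat). So σ⁻¹(22) = 22^17 mod 31.
Repeated squaring mod 31: 22^1 ≡ 22, 22^2 ≡ 22² = 484 ≡ 19, 22^4 ≡ 19² = 361 ≡ 20, 22^8 ≡ 20² = 400 ≡ 28, 22^16 ≡ 28² = 784 ≡ 9. Since 17 = 16 + 1, 22^17 ≡ 9·22: 9·22 = 198 ≡ 12. So 22^17 ≡ 12 (mod 31).
Hence σ⁻¹(22) = 12.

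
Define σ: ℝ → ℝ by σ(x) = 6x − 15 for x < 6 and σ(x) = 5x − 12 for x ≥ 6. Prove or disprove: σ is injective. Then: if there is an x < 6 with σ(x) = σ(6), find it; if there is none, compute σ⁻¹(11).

11/2

Both pieces are strictly increasing (slopes 6 and 5), so each is injective on its own interval.
The left piece maps (−∞, 6) onto (−∞, 21); the right piece maps [6, ∞) onto [18, ∞).
These images overlap. In particular σ(6) = 18 (right piece), and solving 6x − 15 = 18 on the left piece gives x = 11/2 < 6.
So σ(11/2) = σ(6) with 11/2 ≠ 6, and σ is not injective. This x = 11/2 is the requested value below 6.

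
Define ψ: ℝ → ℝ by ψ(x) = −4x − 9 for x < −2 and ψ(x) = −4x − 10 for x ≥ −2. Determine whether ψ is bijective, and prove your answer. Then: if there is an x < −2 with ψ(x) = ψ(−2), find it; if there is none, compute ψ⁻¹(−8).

-1/2

Both pieces are strictly decreasing (slopes −4 and −4), so each is injective on its own interval.
The left piece maps (−∞, −2) onto (−1, ∞); the right piece maps [−2, ∞) onto (−∞, −2].
The images leave a gap (−1 has no preimage), so ψ is not surjective, hence not bijective.
Because the two images are disjoint, no x < −2 has ψ(x) = ψ(−2), so we compute ψ⁻¹(−8): −8 lies in (−∞, −2], so solve −4x − 10 = −8: x = (−8 + 10)/(−4) = −1/2.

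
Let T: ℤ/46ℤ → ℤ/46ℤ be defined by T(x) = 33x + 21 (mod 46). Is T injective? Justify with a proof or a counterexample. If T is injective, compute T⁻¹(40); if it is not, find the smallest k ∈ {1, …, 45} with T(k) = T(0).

41

By definition, T is injective when T(s) = T(t) forces s = t.
Suppose T(s) = T(t) in ℤ/46ℤ. Then 33s + 21 ≡ 33t + 21 (mod 46), thus 33(s − t) ≡ 0 (mod 46).
Since gcd(33, 46) = 1, 33 is invertible modulo 46, hence s − t ≡ 0 (mod 46), i.e. s = t.
Therefore T is injective.
We now compute 33⁻¹ mod 46 explicitly. Euclid's algorithm: 46 = 1·33 + 13, 33 = 2·13 + 7, 13 = 1·7 + 6, 7 = 1·6 + 1; back-substituting gives 1 = 7·33 − 5·46, so 33⁻¹ ≡ 7 (mod 46).
Since T is injective, we compute T⁻¹(40): solve 33x + 21 ≡ 40 (mod 46), i.e. 33x ≡ 19 (mod 46).
Multiplying by 33⁻¹ = 7 gives x ≡ 7·19 = 133 = 2·46 + 41 ≡ 41 (mod 46).
Check: T(41) = 33·41 + 21 = 1374 = 29·46 + 40 ≡ 40 (mod 46).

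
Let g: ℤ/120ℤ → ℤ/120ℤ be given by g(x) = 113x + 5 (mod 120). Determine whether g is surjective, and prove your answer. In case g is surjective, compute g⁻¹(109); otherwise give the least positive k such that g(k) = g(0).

Since gcd(113, 120) = 1, 113 is invertible modulo 120. Euclid's algorithm: 120 = 1·113 + 7, 113 = 16·7 + 1; back-substituting gives 1 = 17·113 − 16·120, so 113⁻¹ ≡ 17 (mod 120).
Then y ↦ 17(y − 5) is a two-sided inverse to g, so every y ∈ ℤ/120ℤ has a preimage.
Thus g is surjective.
Since g is surjective, we find g⁻¹(109): we need 113x ≡ 109 − 5 ≡ 104 (mod 120). Using 113⁻¹ = 17: x ≡ 17·104 = 1768 = 14·120 + 88, so x = 88.
Check: g(88) = 113·88 + 5 = 9949 = 82·120 + 109 ≡ 109 (mod 120).

88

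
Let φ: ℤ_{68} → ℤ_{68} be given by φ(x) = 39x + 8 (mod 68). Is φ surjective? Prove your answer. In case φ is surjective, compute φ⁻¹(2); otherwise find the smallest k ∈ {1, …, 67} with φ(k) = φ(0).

26

Since gcd(39, 68) = 1, 39 is invertible modulo 68. Euclid's algorithm: 68 = 1·39 + 29, 39 = 1·29 + 10, 29 = 2·10 + 9, 10 = 1·9 + 1; back-substituting gives 1 = 7·39 − 4·68, so 39⁻¹ ≡ 7 (mod 68).
For any y ∈ ℤ_{68}, x = 7(y − 8) mod 68 satisfies φ(x) = 39·7(y − 8) + 8 ≡ y (since 39·7 ≡ 1 mod 68). So every y has a preimage.
Therefore φ is surjective.
Since φ is surjective, we compute φ⁻¹(2): solve 39x + 8 ≡ 2 (mod 68), i.e. 39x ≡ 62 (mod 68).
Multiplying by 39⁻¹ = 7 gives x ≡ 7·62 = 434 = 6·68 + 26 ≡ 26 (mod 68).
Check: φ(26) = 39·26 + 8 = 1022 = 15·68 + 2 ≡ 2 (mod 68).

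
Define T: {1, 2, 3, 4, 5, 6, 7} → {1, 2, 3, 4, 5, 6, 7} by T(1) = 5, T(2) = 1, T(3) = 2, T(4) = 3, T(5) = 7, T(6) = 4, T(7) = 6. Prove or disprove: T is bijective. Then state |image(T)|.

The values 5, 1, 2, 3, 7, 4, 6 are a permutation of {1, 2, 3, 4, 5, 6, 7}: each element appears exactly once.
So T is injective and surjective, hence bijective.
The image of T is {1, 2, 3, 4, 5, 6, 7}, which has 7 elements.

7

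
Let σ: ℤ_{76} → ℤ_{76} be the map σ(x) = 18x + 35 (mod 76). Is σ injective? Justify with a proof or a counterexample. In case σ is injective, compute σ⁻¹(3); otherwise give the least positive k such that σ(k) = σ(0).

38

We have gcd(18, 76) = 2 > 1. Taking x_1 = 0 and x_2 = 38: σ(0) = 35 and σ(38) = 18·38 + 35 = 719 ≡ 35 (mod 76).
So σ(0) = σ(38) while 0 ≠ 38, hence σ is not injective.
Since σ is not injective, we find the least positive k with σ(k) = σ(0): this means 18k ≡ 0 (mod 76), i.e. 76 ∣ 18k. Since gcd(18, 76) = 2, dividing through by 2 this holds exactly when 38 ∣ 9k, and as gcd(9, 38) = 1, exactly when 38 ∣ k.
The smallest positive such k is 38.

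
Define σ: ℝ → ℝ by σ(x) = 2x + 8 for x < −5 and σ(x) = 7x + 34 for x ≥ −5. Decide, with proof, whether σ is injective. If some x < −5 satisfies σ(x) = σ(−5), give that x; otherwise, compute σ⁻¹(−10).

Both pieces are strictly increasing (slopes 2 and 7), so each is injective on its own interval.
The left piece maps (−∞, −5) onto (−∞, −2); the right piece maps [−5, ∞) onto [−1, ∞).
These images are disjoint, so no value is attained by both pieces. So σ is injective.
Because the two images are disjoint, no x < −5 has σ(x) = σ(−5), so we compute σ⁻¹(−10): −10 lies in (−∞, −2), so solve 2x + 8 = −10: x = (−10 − 8)/2 = −9.

-9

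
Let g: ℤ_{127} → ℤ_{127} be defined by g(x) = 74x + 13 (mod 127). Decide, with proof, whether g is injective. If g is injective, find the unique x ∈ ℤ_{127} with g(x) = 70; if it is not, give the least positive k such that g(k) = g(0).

Suppose g(s) = g(t) in ℤ_{127}. Then 74s + 13 ≡ 74t + 13 (mod 127), so 74(s − t) ≡ 0 (mod 127).
Since gcd(74, 127) = 1, 74 is invertible modulo 127, therefore s − t ≡ 0 (mod 127), i.e. s = t.
Thus g is injective.
We now compute 74⁻¹ mod 127 explicitly. Euclid's algorithm: 127 = 1·74 + 53, 74 = 1·53 + 21, 53 = 2·21 + 11, 21 = 1·11 + 10, 11 = 1·10 + 1; back-substituting gives 1 = 115·74 − 67·127, so 74⁻¹ ≡ 115 (mod 127).
Since g is injective, we compute g⁻¹(70): solve 74x + 13 ≡ 70 (mod 127), i.e. 74x ≡ 57 (mod 127).
Multiplying by 74⁻¹ = 115 gives x ≡ 115·57 = 6555 = 51·127 + 78 ≡ 78 (mod 127).
Check: g(78) = 74·78 + 13 = 5785 = 45·127 + 70 ≡ 70 (mod 127).

78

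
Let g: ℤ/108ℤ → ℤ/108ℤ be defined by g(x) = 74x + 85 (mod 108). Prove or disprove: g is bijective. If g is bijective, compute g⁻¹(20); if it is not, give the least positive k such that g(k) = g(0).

54

We have gcd(74, 108) = 2 > 1. Taking u = 0 and v = 54: g(0) = 85 and g(54) = 74·54 + 85 = 4081 ≡ 85 (mod 108).
So g(0) = g(54) while 0 ≠ 54, so g is not injective, hence not bijective.
Since g is not bijective, we find the least positive k with g(k) = g(0): this means 74k ≡ 0 (mod 108), i.e. 108 ∣ 74k. Since gcd(74, 108) = 2, dividing through by 2 this holds exactly when 54 ∣ 37k, and as gcd(37, 54) = 1, exactly when 54 ∣ k.
The smallest positive such k is 54.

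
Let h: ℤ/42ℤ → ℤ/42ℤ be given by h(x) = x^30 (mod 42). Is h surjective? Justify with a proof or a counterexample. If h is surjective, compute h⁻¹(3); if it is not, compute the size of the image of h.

8

h(2): Repeated squaring mod 42: 2^1 ≡ 2, 2^2 ≡ 2² = 4, 2^4 ≡ 4² = 16, 2^8 ≡ 16² = 256 ≡ 4, 2^16 ≡ 4² = 16. Since 30 = 16 + 8 + 4 + 2, 2^30 ≡ 16·4·16·4: 16·4 = 64 ≡ 22, then 22·16 = 352 ≡ 16, then 16·4 = 64 ≡ 22. So 2^30 ≡ 22 (mod 42).
h(4): Repeated squaring mod 42: 4^1 ≡ 4, 4^2 ≡ 4² = 16, 4^4 ≡ 16² = 256 ≡ 4, 4^8 ≡ 4² = 16, 4^16 ≡ 16² = 256 ≡ 4. Since 30 = 16 + 8 + 4 + 2, 4^30 ≡ 4·16·4·16: 4·16 = 64 ≡ 22, then 22·4 = 88 ≡ 4, then 4·16 = 64 ≡ 22. So 4^30 ≡ 22 (mod 42).
So h(2) = h(4) = 22 while 2 ≠ 4, hence h is not injective.
A non-injective map from the 42-element set ℤ/42ℤ to itself takes at most 41 distinct values, so it cannot be surjective. Thus h is not surjective.
Since h is not surjective, we determine |image(h)|. Computing x^30 mod 42 for each x (by repeated squaring, reducing mod 42 at every step), the values h(0), h(1), …, h(41) are: 0, 1, 22, 15, 22, 1, 36, 7, 22, 15, 22, 1, 36, 1, 28, 15, 22, 1, 36, 1, 22, 21, 22, 1, 36, 1, 22, 15, 28, 1, 36, 1, 22, 15, 22, 7, 36, 1, 22, 15, 22, 1.
The distinct values are {0, 1, 7, 15, 21, 22, 28, 36}; there are 8 of them.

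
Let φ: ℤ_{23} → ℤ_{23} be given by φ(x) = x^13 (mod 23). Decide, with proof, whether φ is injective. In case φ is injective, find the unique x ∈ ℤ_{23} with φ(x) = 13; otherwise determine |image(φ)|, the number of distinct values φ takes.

6

Since 23 is prime, the nonzero elements of ℤ_{23} form a cyclic group of order 22.
As gcd(13, 22) = 1, raising to the 13th power is a bijection on this group: if s^13 ≡ t^13 then (st^{−1})^13 = 1, and the only element of order dividing gcd(13, 22) = 1 is 1, so s = t.
With φ(0) = 0 this makes φ injective on all of ℤ_{23}, hence bijective (finite equal-size domain and codomain). In particular φ is injective.
Since φ is injective, we find the preimage of 13. The inverse of x ↦ x^13 on (ℤ_{23})^× is x ↦ x^17, because 13·17 = 221 = 10·22 + 1 ≡ 1 (mod 22) and x^{22} = 1 for x ≠ 0 (Fermat). So φ⁻¹(13) = 13^17 mod 23.
Repeated squaring mod 23: 13^1 ≡ 13, 13^2 ≡ 13² = 169 ≡ 8, 13^4 ≡ 8² = 64 ≡ 18, 13^8 ≡ 18² = 324 ≡ 2, 13^16 ≡ 2² = 4. Since 17 = 16 + 1, 13^17 ≡ 4·13: 4·13 = 52 ≡ 6. So 13^17 ≡ 6 (mod 23).
Hence φ⁻¹(13) = 6.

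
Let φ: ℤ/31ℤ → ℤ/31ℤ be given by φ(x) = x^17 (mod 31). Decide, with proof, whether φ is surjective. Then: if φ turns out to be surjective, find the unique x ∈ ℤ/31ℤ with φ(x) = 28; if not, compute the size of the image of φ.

Since 31 is prime, the nonzero elements of ℤ/31ℤ form a cyclic group of order 30.
As gcd(17, 30) = 1, raising to the 17th power is a bijection on this group: if a^17 ≡ b^17 then (ab^{−1})^17 = 1, and the only element of order dividing gcd(17, 30) = 1 is 1, so a = b.
With φ(0) = 0 this makes φ injective on all of ℤ/31ℤ, hence bijective (finite equal-size domain and codomain). In particular φ is surjective.
Since φ is surjective, we find the preimage of 28. The inverse of x ↦ x^17 on (ℤ/31ℤ)^× is x ↦ x^23, because 17·23 = 391 = 13·30 + 1 ≡ 1 (mod 30) and x^{30} = 1 for x ≠ 0 (Fermat). So φ⁻¹(28) = 28^23 mod 31.
Repeated squaring mod 31: 28^1 ≡ 28, 28^2 ≡ 28² = 784 ≡ 9, 28^4 ≡ 9² = 81 ≡ 19, 28^8 ≡ 19² = 361 ≡ 20, 28^16 ≡ 20² = 400 ≡ 28. Since 23 = 16 + 4 + 2 + 1, 28^23 ≡ 28·19·9·28: 28·19 = 532 ≡ 5, then 5·9 = 45 ≡ 14, then 14·28 = 392 ≡ 20. So 28^23 ≡ 20 (mod 31).
Hence φ⁻¹(28) = 20.

20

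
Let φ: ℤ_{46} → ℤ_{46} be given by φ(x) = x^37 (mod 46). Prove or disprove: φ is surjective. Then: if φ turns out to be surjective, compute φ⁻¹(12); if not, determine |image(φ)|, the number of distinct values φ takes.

26

Computing x^37 mod 46 for each x (by repeated squaring, reducing mod 46 at every step), the values φ(0), φ(1), …, φ(45) are: 0, 1, 16, 35, 26, 19, 8, 37, 2, 29, 28, 33, 36, 41, 40, 21, 32, 15, 4, 43, 34, 7, 22, 23, 24, 39, 12, 3, 42, 31, 14, 25, 6, 5, 10, 13, 18, 17, 44, 9, 38, 27, 20, 11, 30, 45.
Every element of ℤ_{46} appears exactly once in this list, so φ is a bijection, and in particular surjective.
Since φ is surjective, we read off the preimage of 12 from the same table: φ(26) = 12, so φ⁻¹(12) = 26.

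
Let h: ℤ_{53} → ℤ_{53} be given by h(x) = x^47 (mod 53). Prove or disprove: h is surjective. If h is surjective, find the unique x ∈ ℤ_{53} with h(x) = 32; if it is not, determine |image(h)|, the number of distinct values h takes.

Since 53 is prime, the nonzero elements of ℤ_{53} form a cyclic group of order 52.
As gcd(47, 52) = 1, raising to the 47th power is a bijection on this group: if u^47 ≡ v^47 then (uv^{−1})^47 = 1, and the only element of order dividing gcd(47, 52) = 1 is 1, so u = v.
With h(0) = 0 this makes h injective on all of ℤ_{53}, hence bijective (finite equal-size domain and codomain). In particular h is surjective.
Since h is surjective, we find the preimage of 32. The inverse of x ↦ x^47 on (ℤ_{53})^× is x ↦ x^31, because 47·31 = 1457 = 28·52 + 1 ≡ 1 (mod 52) and x^{52} = 1 for x ≠ 0 (Fermat). So h⁻¹(32) = 32^31 mod 53.
Repeated squaring mod 53: 32^1 ≡ 32, 32^2 ≡ 32² = 1024 ≡ 17, 32^4 ≡ 17² = 289 ≡ 24, 32^8 ≡ 24² = 576 ≡ 46, 32^16 ≡ 46² = 2116 ≡ 49. Since 31 = 16 + 8 + 4 + 2 + 1, 32^31 ≡ 49·46·24·17·32: 49·46 = 2254 ≡ 28, then 28·24 = 672 ≡ 36, then 36·17 = 612 ≡ 29, then 29·32 = 928 ≡ 27. So 32^31 ≡ 27 (mod 53).
Hence h⁻¹(32) = 27.

27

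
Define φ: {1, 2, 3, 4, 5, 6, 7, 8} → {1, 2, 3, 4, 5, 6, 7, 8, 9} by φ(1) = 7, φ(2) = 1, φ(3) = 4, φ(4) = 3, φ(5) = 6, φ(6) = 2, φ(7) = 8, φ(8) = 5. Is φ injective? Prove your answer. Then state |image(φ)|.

The values φ(1), …, φ(8) are 7, 1, 4, 3, 6, 2, 8, 5 — all distinct.
So φ(u) = φ(v) only when u = v, and φ is injective.
The image of φ is {1, 2, 3, 4, 5, 6, 7, 8}, which has 8 elements.

8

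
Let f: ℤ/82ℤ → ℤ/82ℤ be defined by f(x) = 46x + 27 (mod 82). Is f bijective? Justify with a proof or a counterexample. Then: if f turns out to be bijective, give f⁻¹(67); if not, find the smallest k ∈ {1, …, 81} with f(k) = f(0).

41

Recall that injectivity means: for all u, v in the domain, f(u) = f(v) implies u = v.
We have gcd(46, 82) = 2 > 1. Taking u = 0 and v = 41: f(0) = 27 and f(41) = 46·41 + 27 = 1913 ≡ 27 (mod 82).
So f(0) = f(41) while 0 ≠ 41, therefore f is not injective, hence not bijective.
Since f is not bijective, we find the least positive k with f(k) = f(0): this means 46k ≡ 0 (mod 82), i.e. 82 ∣ 46k. Since gcd(46, 82) = 2, dividing through by 2 this holds exactly when 41 ∣ 23k, and as gcd(23, 41) = 1, exactly when 41 ∣ k.
The smallest positive such k is 41.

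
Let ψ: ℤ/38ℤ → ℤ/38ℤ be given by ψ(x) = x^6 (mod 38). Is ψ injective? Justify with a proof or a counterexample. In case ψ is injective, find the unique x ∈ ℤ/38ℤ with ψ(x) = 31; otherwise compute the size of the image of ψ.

ψ(3): Repeated squaring mod 38: 3^1 ≡ 3, 3^2 ≡ 3² = 9, 3^4 ≡ 9² = 81 ≡ 5. Since 6 = 4 + 2, 3^6 ≡ 5·9: 5·9 = 45 ≡ 7. So 3^6 ≡ 7 (mod 38).
ψ(5): Repeated squaring mod 38: 5^1 ≡ 5, 5^2 ≡ 5² = 25, 5^4 ≡ 25² = 625 ≡ 17. Since 6 = 4 + 2, 5^6 ≡ 17·25: 17·25 = 425 ≡ 7. So 5^6 ≡ 7 (mod 38).
So ψ(3) = ψ(5) = 7 while 3 ≠ 5, thus ψ is not injective.
Since ψ is not injective, we determine |image(ψ)|. Computing x^6 mod 38 for each x (by repeated squaring, reducing mod 38 at every step), the values ψ(0), ψ(1), …, ψ(37) are: 0, 1, 26, 7, 30, 7, 30, 1, 20, 11, 30, 1, 20, 11, 26, 11, 26, 7, 20, 19, 20, 7, 26, 11, 26, 11, 20, 1, 30, 11, 20, 1, 30, 7, 30, 7, 26, 1.
The distinct values are {0, 1, 7, 11, 19, 20, 26, 30}; there are 8 of them.

8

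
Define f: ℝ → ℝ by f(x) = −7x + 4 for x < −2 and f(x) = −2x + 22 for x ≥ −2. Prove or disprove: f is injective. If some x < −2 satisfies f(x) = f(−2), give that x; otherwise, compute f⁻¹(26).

Both pieces are strictly decreasing (slopes −7 and −2), so each is injective on its own interval.
The left piece maps (−∞, −2) onto (18, ∞); the right piece maps [−2, ∞) onto (−∞, 26].
These images overlap. In particular f(−2) = 26 (right piece), and solving −7x + 4 = 26 on the left piece gives x = −22/7 < −2.
So f(−22/7) = f(−2) with −22/7 ≠ −2, and f is not injective. This x = −22/7 is the requested value below −2.

-22/7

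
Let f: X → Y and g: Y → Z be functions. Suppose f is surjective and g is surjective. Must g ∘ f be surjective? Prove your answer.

surjective

Let c ∈ Z. Since g is surjective, there is b ∈ Y with g(b) = c. Since f is surjective, there is a ∈ X with f(a) = b.
Then (g ∘ f)(a) = g(b) = c. So g ∘ f is surjective.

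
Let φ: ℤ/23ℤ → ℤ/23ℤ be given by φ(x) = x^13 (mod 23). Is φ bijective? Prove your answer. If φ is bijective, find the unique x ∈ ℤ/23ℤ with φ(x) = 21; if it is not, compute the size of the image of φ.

Since 23 is prime, the nonzero elements of ℤ/23ℤ form a cyclic group of order 22.
As gcd(13, 22) = 1, raising to the 13th power is a bijection on this group: if s^13 ≡ t^13 then (st^{−1})^13 = 1, and the only element of order dividing gcd(13, 22) = 1 is 1, so s = t.
With φ(0) = 0 this makes φ injective on all of ℤ/23ℤ, hence bijective (finite equal-size domain and codomain). In particular φ is bijective.
Since φ is bijective, we find the preimage of 21. The inverse of x ↦ x^13 on (ℤ/23ℤ)^× is x ↦ x^17, because 13·17 = 221 = 10·22 + 1 ≡ 1 (mod 22) and x^{22} = 1 for x ≠ 0 (Fermat). So φ⁻¹(21) = 21^17 mod 23.
Repeated squaring mod 23: 21^1 ≡ 21, 21^2 ≡ 21² = 441 ≡ 4, 21^4 ≡ 4² = 16, 21^8 ≡ 16² = 256 ≡ 3, 21^16 ≡ 3² = 9. Since 17 = 16 + 1, 21^17 ≡ 9·21: 9·21 = 189 ≡ 5. So 21^17 ≡ 5 (mod 23).
Hence φ⁻¹(21) = 5.

5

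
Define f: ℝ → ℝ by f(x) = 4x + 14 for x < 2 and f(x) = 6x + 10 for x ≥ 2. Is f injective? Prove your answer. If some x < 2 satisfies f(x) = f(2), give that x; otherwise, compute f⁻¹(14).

0

Both pieces are strictly increasing (slopes 4 and 6), so each is injective on its own interval.
The left piece maps (−∞, 2) onto (−∞, 22); the right piece maps [2, ∞) onto [22, ∞).
These images are disjoint, so no value is attained by both pieces. Therefore f is injective.
Because the two images are disjoint, no x < 2 has f(x) = f(2), so we compute f⁻¹(14): 14 lies in (−∞, 22), so solve 4x + 14 = 14: x = (14 − 14)/4 = 0.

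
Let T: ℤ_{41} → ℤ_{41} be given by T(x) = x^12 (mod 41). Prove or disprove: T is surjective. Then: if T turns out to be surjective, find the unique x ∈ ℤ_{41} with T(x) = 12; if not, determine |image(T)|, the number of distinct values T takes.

11

T(4): Repeated squaring mod 41: 4^1 ≡ 4, 4^2 ≡ 4² = 16, 4^4 ≡ 16² = 256 ≡ 10, 4^8 ≡ 10² = 100 ≡ 18. Since 12 = 8 + 4, 4^12 ≡ 18·10: 18·10 = 180 ≡ 16. So 4^12 ≡ 16 (mod 41).
T(5): Repeated squaring mod 41: 5^1 ≡ 5, 5^2 ≡ 5² = 25, 5^4 ≡ 25² = 625 ≡ 10, 5^8 ≡ 10² = 100 ≡ 18. Since 12 = 8 + 4, 5^12 ≡ 18·10: 18·10 = 180 ≡ 16. So 5^12 ≡ 16 (mod 41).
So T(4) = T(5) = 16 while 4 ≠ 5, hence T is not injective.
A non-injective map from the 41-element set ℤ_{41} to itself takes at most 40 distinct values, so it cannot be surjective. Thus T is not surjective.
Since T is not surjective, we determine |image(T)|. Computing x^12 mod 41 for each x (by repeated squaring, reducing mod 41 at every step), the values T(0), T(1), …, T(40) are: 0, 1, 37, 40, 16, 16, 4, 31, 18, 1, 18, 23, 25, 4, 40, 25, 10, 23, 37, 31, 10, 10, 31, 37, 23, 10, 25, 40, 4, 25, 23, 18, 1, 18, 31, 4, 16, 16, 40, 37, 1.
The distinct values are {0, 1, 4, 10, 16, 18, 23, 25, 31, 37, 40}; there are 11 of them.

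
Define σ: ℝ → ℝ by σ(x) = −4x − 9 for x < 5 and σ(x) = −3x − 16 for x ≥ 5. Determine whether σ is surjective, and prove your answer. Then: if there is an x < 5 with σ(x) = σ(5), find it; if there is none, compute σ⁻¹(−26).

17/4

Both pieces are strictly decreasing (slopes −4 and −3), so each is injective on its own interval.
The left piece maps (−∞, 5) onto (−29, ∞); the right piece maps [5, ∞) onto (−∞, −31].
The union (−29, ∞) ∪ (−∞, −31] omits the interval between −29 and −31; in particular −29 has no preimage. So σ is not surjective.
Because the two images are disjoint, no x < 5 has σ(x) = σ(5), so we compute σ⁻¹(−26): −26 lies in (−29, ∞), so solve −4x − 9 = −26: x = (−26 + 9)/(−4) = 17/4.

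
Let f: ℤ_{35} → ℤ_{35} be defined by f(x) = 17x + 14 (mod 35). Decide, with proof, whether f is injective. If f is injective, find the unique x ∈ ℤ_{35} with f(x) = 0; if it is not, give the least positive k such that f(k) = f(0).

28

Recall: injectivity means: for all a, b in the domain, f(a) = f(b) implies a = b.
Suppose f(a) = f(b) in ℤ_{35}. Then 17a + 14 ≡ 17b + 14 (mod 35), so 17(a − b) ≡ 0 (mod 35).
Since gcd(17, 35) = 1, 17 is invertible modulo 35, thus a − b ≡ 0 (mod 35), i.e. a = b.
Hence f is injective.
We now compute 17⁻¹ mod 35 explicitly. Euclid's algorithm: 35 = 2·17 + 1; back-substituting gives 1 = 33·17 − 16·35, so 17⁻¹ ≡ 33 (mod 35).
Since f is injective, we compute f⁻¹(0): solve 17x + 14 ≡ 0 (mod 35), i.e. 17x ≡ 21 (mod 35).
Multiplying by 17⁻¹ = 33 gives x ≡ 33·21 = 693 = 19·35 + 28 ≡ 28 (mod 35).
Check: f(28) = 17·28 + 14 = 490 = 14·35 + 0 ≡ 0 (mod 35).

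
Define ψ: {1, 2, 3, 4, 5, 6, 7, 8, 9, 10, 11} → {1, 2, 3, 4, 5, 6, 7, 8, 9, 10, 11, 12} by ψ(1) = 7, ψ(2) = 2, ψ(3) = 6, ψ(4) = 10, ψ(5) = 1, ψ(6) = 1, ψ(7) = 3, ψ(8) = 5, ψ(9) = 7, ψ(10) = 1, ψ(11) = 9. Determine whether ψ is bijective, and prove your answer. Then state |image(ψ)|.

8

ψ(5) = 1 = ψ(6) with 5 ≠ 6, so ψ is not injective, hence not bijective.
The image of ψ is {1, 2, 3, 5, 6, 7, 9, 10}, which has 8 elements.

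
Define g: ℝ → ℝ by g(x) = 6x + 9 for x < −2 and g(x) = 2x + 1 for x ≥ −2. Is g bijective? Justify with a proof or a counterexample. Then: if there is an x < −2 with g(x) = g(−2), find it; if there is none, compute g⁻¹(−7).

Both pieces are strictly increasing (slopes 6 and 2), so each is injective on its own interval.
The left piece maps (−∞, −2) onto (−∞, −3); the right piece maps [−2, ∞) onto [−3, ∞).
Since −3 = −3, the images partition ℝ: g is injective and surjective, hence bijective.
Because the two images are disjoint, no x < −2 has g(x) = g(−2), so we compute g⁻¹(−7): −7 lies in (−∞, −3), so solve 6x + 9 = −7: x = (−7 − 9)/6 = −8/3.

-8/3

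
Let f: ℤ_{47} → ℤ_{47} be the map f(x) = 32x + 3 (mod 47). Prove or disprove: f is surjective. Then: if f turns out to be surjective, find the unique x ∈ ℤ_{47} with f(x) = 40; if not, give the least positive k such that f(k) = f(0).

32

Since gcd(32, 47) = 1, 32 is invertible modulo 47. Euclid's algorithm: 47 = 1·32 + 15, 32 = 2·15 + 2, 15 = 7·2 + 1; back-substituting gives 1 = 25·32 − 17·47, so 32⁻¹ ≡ 25 (mod 47).
Then y ↦ 25(y − 3) is a two-sided inverse to f, so every y ∈ ℤ_{47} has a preimage.
Therefore f is surjective.
Since f is surjective, we find f⁻¹(40): we need 32x ≡ 40 − 3 ≡ 37 (mod 47). Using 32⁻¹ = 25: x ≡ 25·37 = 925 = 19·47 + 32, so x = 32.
Check: f(32) = 32·32 + 3 = 1027 = 21·47 + 40 ≡ 40 (mod 47).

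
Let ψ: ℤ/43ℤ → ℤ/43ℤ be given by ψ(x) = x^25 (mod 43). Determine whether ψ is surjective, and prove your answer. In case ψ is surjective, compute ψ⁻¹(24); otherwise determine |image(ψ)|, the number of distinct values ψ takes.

Since 43 is prime, the nonzero elements of ℤ/43ℤ form a cyclic group of order 42.
As gcd(25, 42) = 1, raising to the 25th power is a bijection on this group: if a^25 ≡ b^25 then (ab^{−1})^25 = 1, and the only element of order dividing gcd(25, 42) = 1 is 1, so a = b.
With ψ(0) = 0 this makes ψ injective on all of ℤ/43ℤ, hence bijective (finite equal-size domain and codomain). In particular ψ is surjective.
Since ψ is surjective, we find the preimage of 24. The inverse of x ↦ x^25 on (ℤ/43ℤ)^× is x ↦ x^37, because 25·37 = 925 = 22·42 + 1 ≡ 1 (mod 42) and x^{42} = 1 for x ≠ 0 (Fermat). So ψ⁻¹(24) = 24^37 mod 43.
Repeated squaring mod 43: 24^1 ≡ 24, 24^2 ≡ 24² = 576 ≡ 17, 24^4 ≡ 17² = 289 ≡ 31, 24^8 ≡ 31² = 961 ≡ 15, 24^16 ≡ 15² = 225 ≡ 10, 24^32 ≡ 10² = 100 ≡ 14. Since 37 = 32 + 4 + 1, 24^37 ≡ 14·31·24: 14·31 = 434 ≡ 4, then 4·24 = 96 ≡ 10. So 24^37 ≡ 10 (mod 43).
Hence ψ⁻¹(24) = 10.

10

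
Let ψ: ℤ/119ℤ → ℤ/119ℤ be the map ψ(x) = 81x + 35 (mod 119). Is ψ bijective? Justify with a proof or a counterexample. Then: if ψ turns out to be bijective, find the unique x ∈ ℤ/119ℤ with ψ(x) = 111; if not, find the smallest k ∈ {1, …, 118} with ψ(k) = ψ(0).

117

Suppose ψ(s) = ψ(t) in ℤ/119ℤ. Then 81s + 35 ≡ 81t + 35 (mod 119), hence 81(s − t) ≡ 0 (mod 119).
Since gcd(81, 119) = 1, 81 is invertible modulo 119, so s − t ≡ 0 (mod 119), i.e. s = t.
We now compute 81⁻¹ mod 119 explicitly. Euclid's algorithm: 119 = 1·81 + 38, 81 = 2·38 + 5, 38 = 7·5 + 3, 5 = 1·3 + 2, 3 = 1·2 + 1; back-substituting gives 1 = 72·81 − 49·119, so 81⁻¹ ≡ 72 (mod 119).
Then y ↦ 72(y − 35) is a two-sided inverse to ψ, so every y ∈ ℤ/119ℤ has a preimage.
Hence ψ is bijective.
Since ψ is bijective, we find ψ⁻¹(111): we need 81x ≡ 111 − 35 ≡ 76 (mod 119). Using 81⁻¹ = 72: x ≡ 72·76 = 5472 = 45·119 + 117, so x = 117.
Check: ψ(117) = 81·117 + 35 = 9512 = 79·119 + 111 ≡ 111 (mod 119).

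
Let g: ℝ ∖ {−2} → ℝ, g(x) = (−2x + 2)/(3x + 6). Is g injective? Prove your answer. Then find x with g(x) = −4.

-13/5

Suppose g(s) = g(t). Cross-multiplying: (−2s + 2)(3t + 6) = (−2t + 2)(3s + 6).
Expanding both sides and cancelling the symmetric terms leaves −18·(s − t) = 0. Since −18 ≠ 0, s = t. Hence g is injective.
Solving g(x) = −4: cross-multiplying gives −2x + 2 = −4(3x + 6), which rearranges to 10x = −26, so x = −13/5.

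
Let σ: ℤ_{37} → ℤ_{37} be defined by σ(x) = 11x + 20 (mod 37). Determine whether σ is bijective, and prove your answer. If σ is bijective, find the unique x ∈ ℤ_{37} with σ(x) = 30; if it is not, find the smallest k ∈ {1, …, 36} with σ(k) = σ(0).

11

If σ(u) = σ(v), then 11u ≡ 11v (mod 37). Because gcd(11, 37) = 1, we may cancel 11 to get u ≡ v (mod 37).
We now compute 11⁻¹ mod 37 explicitly. Euclid's algorithm: 37 = 3·11 + 4, 11 = 2·4 + 3, 4 = 1·3 + 1; back-substituting gives 1 = 27·11 − 8·37, so 11⁻¹ ≡ 27 (mod 37).
Then y ↦ 27(y − 20) is a two-sided inverse to σ, so every y ∈ ℤ_{37} has a preimage.
So σ is bijective.
Since σ is bijective, we compute σ⁻¹(30): solve 11x + 20 ≡ 30 (mod 37), i.e. 11x ≡ 10 (mod 37).
Multiplying by 11⁻¹ = 27 gives x ≡ 27·10 = 270 = 7·37 + 11 ≡ 11 (mod 37).
Check: σ(11) = 11·11 + 20 = 141 = 3·37 + 30 ≡ 30 (mod 37).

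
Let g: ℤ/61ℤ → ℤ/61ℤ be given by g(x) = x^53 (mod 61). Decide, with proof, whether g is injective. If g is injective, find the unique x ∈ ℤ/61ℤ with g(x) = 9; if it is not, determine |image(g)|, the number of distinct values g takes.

20

Since 61 is prime, the nonzero elements of ℤ/61ℤ form a cyclic group of order 60.
As gcd(53, 60) = 1, raising to the 53rd power is a bijection on this group: if s^53 ≡ t^53 then (st^{−1})^53 = 1, and the only element of order dividing gcd(53, 60) = 1 is 1, so s = t.
With g(0) = 0 this makes g injective on all of ℤ/61ℤ, hence bijective (finite equal-size domain and codomain). In particular g is injective.
Since g is injective, we find the preimage of 9. The inverse of x ↦ x^53 on (ℤ/61ℤ)^× is x ↦ x^17, because 53·17 = 901 = 15·60 + 1 ≡ 1 (mod 60) and x^{60} = 1 for x ≠ 0 (Fermat). So g⁻¹(9) = 9^17 mod 61.
Repeated squaring mod 61: 9^1 ≡ 9, 9^2 ≡ 9² = 81 ≡ 20, 9^4 ≡ 20² = 400 ≡ 34, 9^8 ≡ 34² = 1156 ≡ 58, 9^16 ≡ 58² = 3364 ≡ 9. Since 17 = 16 + 1, 9^17 ≡ 9·9: 9·9 = 81 ≡ 20. So 9^17 ≡ 20 (mod 61).
Hence g⁻¹(9) = 20.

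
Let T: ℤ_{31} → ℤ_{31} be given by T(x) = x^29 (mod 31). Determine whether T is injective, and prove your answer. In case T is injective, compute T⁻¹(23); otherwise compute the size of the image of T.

27

Since 31 is prime, the nonzero elements of ℤ_{31} form a cyclic group of order 30.
As gcd(29, 30) = 1, raising to the 29th power is a bijection on this group: if s^29 ≡ t^29 then (st^{−1})^29 = 1, and the only element of order dividing gcd(29, 30) = 1 is 1, so s = t.
With T(0) = 0 this makes T injective on all of ℤ_{31}, hence bijective (finite equal-size domain and codomain). In particular T is injective.
Since T is injective, we find the preimage of 23. The inverse of x ↦ x^29 on (ℤ_{31})^× is x ↦ x^29, because 29·29 = 841 = 28·30 + 1 ≡ 1 (mod 30) and x^{30} = 1 for x ≠ 0 (Fermat). So T⁻¹(23) = 23^29 mod 31.
Repeated squaring mod 31: 23^1 ≡ 23, 23^2 ≡ 23² = 529 ≡ 2, 23^4 ≡ 2² = 4, 23^8 ≡ 4² = 16, 23^16 ≡ 16² = 256 ≡ 8. Since 29 = 16 + 8 + 4 + 1, 23^29 ≡ 8·16·4·23: 8·16 = 128 ≡ 4, then 4·4 = 16, then 16·23 = 368 ≡ 27. So 23^29 ≡ 27 (mod 31).
Hence T⁻¹(23) = 27.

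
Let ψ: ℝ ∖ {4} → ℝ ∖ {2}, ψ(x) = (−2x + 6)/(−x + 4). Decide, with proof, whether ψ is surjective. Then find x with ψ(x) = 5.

14/3

For any y ≠ 2, solving y(−x + 4) = −2x + 6 for x gives a well-defined x ≠ 4. So ψ is surjective.
Solving ψ(x) = 5: cross-multiplying gives −2x + 6 = 5(−x + 4), which rearranges to 3x = 14, so x = 14/3.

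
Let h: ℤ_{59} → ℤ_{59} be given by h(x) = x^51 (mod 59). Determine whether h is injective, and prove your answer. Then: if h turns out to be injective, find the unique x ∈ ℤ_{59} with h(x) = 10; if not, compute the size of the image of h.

Since 59 is prime, the nonzero elements of ℤ_{59} form a cyclic group of order 58.
As gcd(51, 58) = 1, raising to the 51st power is a bijection on this group: if u^51 ≡ v^51 then (uv^{−1})^51 = 1, and the only element of order dividing gcd(51, 58) = 1 is 1, so u = v.
With h(0) = 0 this makes h injective on all of ℤ_{59}, hence bijective (finite equal-size domain and codomain). In particular h is injective.
Since h is injective, we find the preimage of 10. The inverse of x ↦ x^51 on (ℤ_{59})^× is x ↦ x^33, because 51·33 = 1683 = 29·58 + 1 ≡ 1 (mod 58) and x^{58} = 1 for x ≠ 0 (Fermat). So h⁻¹(10) = 10^33 mod 59.
Repeated squaring mod 59: 10^1 ≡ 10, 10^2 ≡ 10² = 100 ≡ 41, 10^4 ≡ 41² = 1681 ≡ 29, 10^8 ≡ 29² = 841 ≡ 15, 10^16 ≡ 15² = 225 ≡ 48, 10^32 ≡ 48² = 2304 ≡ 3. Since 33 = 32 + 1, 10^33 ≡ 3·10: 3·10 = 30. So 10^33 ≡ 30 (mod 59).
Hence h⁻¹(10) = 30.

30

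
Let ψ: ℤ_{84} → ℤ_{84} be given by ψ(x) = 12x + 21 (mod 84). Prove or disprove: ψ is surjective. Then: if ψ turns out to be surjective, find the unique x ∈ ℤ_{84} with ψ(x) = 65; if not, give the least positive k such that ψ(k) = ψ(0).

7

Recall that surjectivity means every element of the codomain has a preimage under ψ.
Since gcd(12, 84) = 12, we have 12x ≡ 0 (mod 12) for all x, so ψ(x) ≡ 9 (mod 12).
But 0 ≢ 9 (mod 12), so 0 ∈ ℤ_{84} has no preimage. Therefore ψ is not surjective.
Since ψ is not surjective, we find the least positive k with ψ(k) = ψ(0): this means 12k ≡ 0 (mod 84), i.e. 84 ∣ 12k. Since gcd(12, 84) = 12, dividing through by 12 this holds exactly when 7 ∣ k.
The smallest positive such k is 7.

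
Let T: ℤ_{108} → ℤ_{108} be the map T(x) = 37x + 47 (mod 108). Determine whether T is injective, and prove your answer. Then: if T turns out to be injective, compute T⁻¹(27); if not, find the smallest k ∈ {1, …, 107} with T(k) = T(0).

52

Suppose T(s) = T(t) in ℤ_{108}. Then 37s + 47 ≡ 37t + 47 (mod 108), so 37(s − t) ≡ 0 (mod 108).
Since gcd(37, 108) = 1, 37 is invertible modulo 108, so s − t ≡ 0 (mod 108), i.e. s = t.
Hence T is injective.
We now compute 37⁻¹ mod 108 explicitly. Euclid's algorithm: 108 = 2·37 + 34, 37 = 1·34 + 3, 34 = 11·3 + 1; back-substituting gives 1 = 73·37 − 25·108, so 37⁻¹ ≡ 73 (mod 108).
Since T is injective, we compute T⁻¹(27): solve 37x + 47 ≡ 27 (mod 108), i.e. 37x ≡ 88 (mod 108).
Multiplying by 37⁻¹ = 73 gives x ≡ 73·88 = 6424 = 59·108 + 52 ≡ 52 (mod 108).
Check: T(52) = 37·52 + 47 = 1971 = 18·108 + 27 ≡ 27 (mod 108).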